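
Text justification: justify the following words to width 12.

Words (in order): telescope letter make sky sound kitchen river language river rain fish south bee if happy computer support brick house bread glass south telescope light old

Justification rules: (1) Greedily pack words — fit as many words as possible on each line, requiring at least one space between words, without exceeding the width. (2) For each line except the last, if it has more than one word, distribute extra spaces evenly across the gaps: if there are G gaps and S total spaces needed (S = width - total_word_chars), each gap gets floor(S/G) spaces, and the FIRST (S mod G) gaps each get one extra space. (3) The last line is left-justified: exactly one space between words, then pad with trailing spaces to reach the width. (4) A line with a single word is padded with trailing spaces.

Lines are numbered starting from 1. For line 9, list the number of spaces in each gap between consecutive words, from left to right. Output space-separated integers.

Answer: 1 1

Derivation:
Line 1: ['telescope'] (min_width=9, slack=3)
Line 2: ['letter', 'make'] (min_width=11, slack=1)
Line 3: ['sky', 'sound'] (min_width=9, slack=3)
Line 4: ['kitchen'] (min_width=7, slack=5)
Line 5: ['river'] (min_width=5, slack=7)
Line 6: ['language'] (min_width=8, slack=4)
Line 7: ['river', 'rain'] (min_width=10, slack=2)
Line 8: ['fish', 'south'] (min_width=10, slack=2)
Line 9: ['bee', 'if', 'happy'] (min_width=12, slack=0)
Line 10: ['computer'] (min_width=8, slack=4)
Line 11: ['support'] (min_width=7, slack=5)
Line 12: ['brick', 'house'] (min_width=11, slack=1)
Line 13: ['bread', 'glass'] (min_width=11, slack=1)
Line 14: ['south'] (min_width=5, slack=7)
Line 15: ['telescope'] (min_width=9, slack=3)
Line 16: ['light', 'old'] (min_width=9, slack=3)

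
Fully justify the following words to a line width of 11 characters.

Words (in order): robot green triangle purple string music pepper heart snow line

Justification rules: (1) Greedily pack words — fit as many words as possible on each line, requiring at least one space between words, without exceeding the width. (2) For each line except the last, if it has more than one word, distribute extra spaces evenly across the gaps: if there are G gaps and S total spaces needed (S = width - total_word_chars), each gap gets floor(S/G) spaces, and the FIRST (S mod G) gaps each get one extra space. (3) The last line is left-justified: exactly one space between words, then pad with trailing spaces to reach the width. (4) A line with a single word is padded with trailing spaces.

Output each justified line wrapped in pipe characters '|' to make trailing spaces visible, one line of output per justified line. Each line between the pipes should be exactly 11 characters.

Answer: |robot green|
|triangle   |
|purple     |
|string     |
|music      |
|pepper     |
|heart  snow|
|line       |

Derivation:
Line 1: ['robot', 'green'] (min_width=11, slack=0)
Line 2: ['triangle'] (min_width=8, slack=3)
Line 3: ['purple'] (min_width=6, slack=5)
Line 4: ['string'] (min_width=6, slack=5)
Line 5: ['music'] (min_width=5, slack=6)
Line 6: ['pepper'] (min_width=6, slack=5)
Line 7: ['heart', 'snow'] (min_width=10, slack=1)
Line 8: ['line'] (min_width=4, slack=7)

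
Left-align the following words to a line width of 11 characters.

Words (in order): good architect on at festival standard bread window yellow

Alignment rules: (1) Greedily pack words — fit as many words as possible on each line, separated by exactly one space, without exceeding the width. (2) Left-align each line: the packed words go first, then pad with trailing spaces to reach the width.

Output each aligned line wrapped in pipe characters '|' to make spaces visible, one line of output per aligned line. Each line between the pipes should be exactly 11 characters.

Line 1: ['good'] (min_width=4, slack=7)
Line 2: ['architect'] (min_width=9, slack=2)
Line 3: ['on', 'at'] (min_width=5, slack=6)
Line 4: ['festival'] (min_width=8, slack=3)
Line 5: ['standard'] (min_width=8, slack=3)
Line 6: ['bread'] (min_width=5, slack=6)
Line 7: ['window'] (min_width=6, slack=5)
Line 8: ['yellow'] (min_width=6, slack=5)

Answer: |good       |
|architect  |
|on at      |
|festival   |
|standard   |
|bread      |
|window     |
|yellow     |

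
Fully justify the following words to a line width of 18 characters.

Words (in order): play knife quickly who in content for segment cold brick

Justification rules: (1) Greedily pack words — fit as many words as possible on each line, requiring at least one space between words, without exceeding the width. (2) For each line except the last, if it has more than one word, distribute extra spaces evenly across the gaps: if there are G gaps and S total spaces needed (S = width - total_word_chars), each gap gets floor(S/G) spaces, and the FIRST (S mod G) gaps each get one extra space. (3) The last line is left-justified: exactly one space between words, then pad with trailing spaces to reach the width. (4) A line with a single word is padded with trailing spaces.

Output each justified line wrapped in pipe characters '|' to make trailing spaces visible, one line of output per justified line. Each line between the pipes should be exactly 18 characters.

Answer: |play knife quickly|
|who in content for|
|segment cold brick|

Derivation:
Line 1: ['play', 'knife', 'quickly'] (min_width=18, slack=0)
Line 2: ['who', 'in', 'content', 'for'] (min_width=18, slack=0)
Line 3: ['segment', 'cold', 'brick'] (min_width=18, slack=0)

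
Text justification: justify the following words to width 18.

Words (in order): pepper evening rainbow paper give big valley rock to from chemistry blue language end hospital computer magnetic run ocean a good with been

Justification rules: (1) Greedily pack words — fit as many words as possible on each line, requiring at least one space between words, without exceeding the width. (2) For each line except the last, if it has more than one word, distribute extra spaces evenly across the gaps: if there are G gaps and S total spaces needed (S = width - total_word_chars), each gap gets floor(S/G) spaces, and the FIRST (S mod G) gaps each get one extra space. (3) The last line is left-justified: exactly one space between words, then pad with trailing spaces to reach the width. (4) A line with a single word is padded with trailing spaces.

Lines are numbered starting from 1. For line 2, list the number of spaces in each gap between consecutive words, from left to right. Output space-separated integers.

Answer: 1 1

Derivation:
Line 1: ['pepper', 'evening'] (min_width=14, slack=4)
Line 2: ['rainbow', 'paper', 'give'] (min_width=18, slack=0)
Line 3: ['big', 'valley', 'rock', 'to'] (min_width=18, slack=0)
Line 4: ['from', 'chemistry'] (min_width=14, slack=4)
Line 5: ['blue', 'language', 'end'] (min_width=17, slack=1)
Line 6: ['hospital', 'computer'] (min_width=17, slack=1)
Line 7: ['magnetic', 'run', 'ocean'] (min_width=18, slack=0)
Line 8: ['a', 'good', 'with', 'been'] (min_width=16, slack=2)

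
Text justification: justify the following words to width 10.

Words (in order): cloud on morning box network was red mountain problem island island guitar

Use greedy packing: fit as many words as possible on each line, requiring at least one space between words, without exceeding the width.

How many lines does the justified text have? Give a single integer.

Line 1: ['cloud', 'on'] (min_width=8, slack=2)
Line 2: ['morning'] (min_width=7, slack=3)
Line 3: ['box'] (min_width=3, slack=7)
Line 4: ['network'] (min_width=7, slack=3)
Line 5: ['was', 'red'] (min_width=7, slack=3)
Line 6: ['mountain'] (min_width=8, slack=2)
Line 7: ['problem'] (min_width=7, slack=3)
Line 8: ['island'] (min_width=6, slack=4)
Line 9: ['island'] (min_width=6, slack=4)
Line 10: ['guitar'] (min_width=6, slack=4)
Total lines: 10

Answer: 10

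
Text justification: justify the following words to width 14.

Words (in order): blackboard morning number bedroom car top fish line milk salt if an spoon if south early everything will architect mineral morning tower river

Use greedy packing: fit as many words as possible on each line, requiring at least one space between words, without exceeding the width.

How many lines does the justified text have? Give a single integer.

Answer: 12

Derivation:
Line 1: ['blackboard'] (min_width=10, slack=4)
Line 2: ['morning', 'number'] (min_width=14, slack=0)
Line 3: ['bedroom', 'car'] (min_width=11, slack=3)
Line 4: ['top', 'fish', 'line'] (min_width=13, slack=1)
Line 5: ['milk', 'salt', 'if'] (min_width=12, slack=2)
Line 6: ['an', 'spoon', 'if'] (min_width=11, slack=3)
Line 7: ['south', 'early'] (min_width=11, slack=3)
Line 8: ['everything'] (min_width=10, slack=4)
Line 9: ['will', 'architect'] (min_width=14, slack=0)
Line 10: ['mineral'] (min_width=7, slack=7)
Line 11: ['morning', 'tower'] (min_width=13, slack=1)
Line 12: ['river'] (min_width=5, slack=9)
Total lines: 12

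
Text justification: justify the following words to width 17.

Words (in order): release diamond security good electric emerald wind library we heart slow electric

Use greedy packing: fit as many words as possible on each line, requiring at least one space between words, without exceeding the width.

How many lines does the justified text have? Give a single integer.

Line 1: ['release', 'diamond'] (min_width=15, slack=2)
Line 2: ['security', 'good'] (min_width=13, slack=4)
Line 3: ['electric', 'emerald'] (min_width=16, slack=1)
Line 4: ['wind', 'library', 'we'] (min_width=15, slack=2)
Line 5: ['heart', 'slow'] (min_width=10, slack=7)
Line 6: ['electric'] (min_width=8, slack=9)
Total lines: 6

Answer: 6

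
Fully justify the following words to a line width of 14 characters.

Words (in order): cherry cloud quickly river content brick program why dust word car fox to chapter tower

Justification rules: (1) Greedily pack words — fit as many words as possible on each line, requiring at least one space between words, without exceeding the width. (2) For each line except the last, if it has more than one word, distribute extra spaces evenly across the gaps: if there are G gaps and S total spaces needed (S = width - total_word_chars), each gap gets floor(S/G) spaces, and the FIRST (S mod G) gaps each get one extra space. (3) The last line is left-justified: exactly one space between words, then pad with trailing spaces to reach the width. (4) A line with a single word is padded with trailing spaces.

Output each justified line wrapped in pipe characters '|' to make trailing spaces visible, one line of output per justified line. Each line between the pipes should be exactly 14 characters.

Answer: |cherry   cloud|
|quickly  river|
|content  brick|
|program    why|
|dust  word car|
|fox to chapter|
|tower         |

Derivation:
Line 1: ['cherry', 'cloud'] (min_width=12, slack=2)
Line 2: ['quickly', 'river'] (min_width=13, slack=1)
Line 3: ['content', 'brick'] (min_width=13, slack=1)
Line 4: ['program', 'why'] (min_width=11, slack=3)
Line 5: ['dust', 'word', 'car'] (min_width=13, slack=1)
Line 6: ['fox', 'to', 'chapter'] (min_width=14, slack=0)
Line 7: ['tower'] (min_width=5, slack=9)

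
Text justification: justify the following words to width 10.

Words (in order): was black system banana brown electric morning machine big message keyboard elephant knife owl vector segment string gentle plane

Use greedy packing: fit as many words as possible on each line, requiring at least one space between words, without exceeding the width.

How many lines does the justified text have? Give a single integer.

Line 1: ['was', 'black'] (min_width=9, slack=1)
Line 2: ['system'] (min_width=6, slack=4)
Line 3: ['banana'] (min_width=6, slack=4)
Line 4: ['brown'] (min_width=5, slack=5)
Line 5: ['electric'] (min_width=8, slack=2)
Line 6: ['morning'] (min_width=7, slack=3)
Line 7: ['machine'] (min_width=7, slack=3)
Line 8: ['big'] (min_width=3, slack=7)
Line 9: ['message'] (min_width=7, slack=3)
Line 10: ['keyboard'] (min_width=8, slack=2)
Line 11: ['elephant'] (min_width=8, slack=2)
Line 12: ['knife', 'owl'] (min_width=9, slack=1)
Line 13: ['vector'] (min_width=6, slack=4)
Line 14: ['segment'] (min_width=7, slack=3)
Line 15: ['string'] (min_width=6, slack=4)
Line 16: ['gentle'] (min_width=6, slack=4)
Line 17: ['plane'] (min_width=5, slack=5)
Total lines: 17

Answer: 17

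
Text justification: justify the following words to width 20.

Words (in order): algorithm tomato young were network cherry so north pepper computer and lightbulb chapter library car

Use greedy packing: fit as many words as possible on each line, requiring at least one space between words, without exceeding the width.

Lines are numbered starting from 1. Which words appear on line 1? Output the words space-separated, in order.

Line 1: ['algorithm', 'tomato'] (min_width=16, slack=4)
Line 2: ['young', 'were', 'network'] (min_width=18, slack=2)
Line 3: ['cherry', 'so', 'north'] (min_width=15, slack=5)
Line 4: ['pepper', 'computer', 'and'] (min_width=19, slack=1)
Line 5: ['lightbulb', 'chapter'] (min_width=17, slack=3)
Line 6: ['library', 'car'] (min_width=11, slack=9)

Answer: algorithm tomato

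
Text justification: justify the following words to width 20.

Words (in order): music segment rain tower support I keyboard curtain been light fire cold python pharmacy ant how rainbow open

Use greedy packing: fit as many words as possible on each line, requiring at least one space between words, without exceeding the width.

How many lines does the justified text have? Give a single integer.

Line 1: ['music', 'segment', 'rain'] (min_width=18, slack=2)
Line 2: ['tower', 'support', 'I'] (min_width=15, slack=5)
Line 3: ['keyboard', 'curtain'] (min_width=16, slack=4)
Line 4: ['been', 'light', 'fire', 'cold'] (min_width=20, slack=0)
Line 5: ['python', 'pharmacy', 'ant'] (min_width=19, slack=1)
Line 6: ['how', 'rainbow', 'open'] (min_width=16, slack=4)
Total lines: 6

Answer: 6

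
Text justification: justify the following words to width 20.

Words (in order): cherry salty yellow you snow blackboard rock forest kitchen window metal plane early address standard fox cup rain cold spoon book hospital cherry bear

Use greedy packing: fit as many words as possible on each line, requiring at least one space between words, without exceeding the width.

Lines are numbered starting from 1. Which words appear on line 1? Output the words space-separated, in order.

Line 1: ['cherry', 'salty', 'yellow'] (min_width=19, slack=1)
Line 2: ['you', 'snow', 'blackboard'] (min_width=19, slack=1)
Line 3: ['rock', 'forest', 'kitchen'] (min_width=19, slack=1)
Line 4: ['window', 'metal', 'plane'] (min_width=18, slack=2)
Line 5: ['early', 'address'] (min_width=13, slack=7)
Line 6: ['standard', 'fox', 'cup'] (min_width=16, slack=4)
Line 7: ['rain', 'cold', 'spoon', 'book'] (min_width=20, slack=0)
Line 8: ['hospital', 'cherry', 'bear'] (min_width=20, slack=0)

Answer: cherry salty yellow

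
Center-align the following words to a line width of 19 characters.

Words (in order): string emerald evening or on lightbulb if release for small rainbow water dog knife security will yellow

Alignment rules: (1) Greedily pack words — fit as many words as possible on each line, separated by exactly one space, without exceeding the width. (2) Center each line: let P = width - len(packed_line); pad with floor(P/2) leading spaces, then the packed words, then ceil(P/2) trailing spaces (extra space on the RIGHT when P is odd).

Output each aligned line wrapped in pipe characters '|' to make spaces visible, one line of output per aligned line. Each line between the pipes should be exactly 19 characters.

Answer: |  string emerald   |
|   evening or on   |
|   lightbulb if    |
| release for small |
| rainbow water dog |
|knife security will|
|      yellow       |

Derivation:
Line 1: ['string', 'emerald'] (min_width=14, slack=5)
Line 2: ['evening', 'or', 'on'] (min_width=13, slack=6)
Line 3: ['lightbulb', 'if'] (min_width=12, slack=7)
Line 4: ['release', 'for', 'small'] (min_width=17, slack=2)
Line 5: ['rainbow', 'water', 'dog'] (min_width=17, slack=2)
Line 6: ['knife', 'security', 'will'] (min_width=19, slack=0)
Line 7: ['yellow'] (min_width=6, slack=13)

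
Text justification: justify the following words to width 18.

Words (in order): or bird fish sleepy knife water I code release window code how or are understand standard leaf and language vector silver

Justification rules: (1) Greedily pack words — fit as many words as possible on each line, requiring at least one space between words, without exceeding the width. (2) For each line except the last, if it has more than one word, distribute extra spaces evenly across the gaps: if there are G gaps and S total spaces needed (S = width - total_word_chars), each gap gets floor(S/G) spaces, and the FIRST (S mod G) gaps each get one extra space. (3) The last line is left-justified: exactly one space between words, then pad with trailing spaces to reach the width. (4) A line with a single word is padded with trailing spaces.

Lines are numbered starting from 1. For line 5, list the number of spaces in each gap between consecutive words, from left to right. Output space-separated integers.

Answer: 5

Derivation:
Line 1: ['or', 'bird', 'fish'] (min_width=12, slack=6)
Line 2: ['sleepy', 'knife', 'water'] (min_width=18, slack=0)
Line 3: ['I', 'code', 'release'] (min_width=14, slack=4)
Line 4: ['window', 'code', 'how', 'or'] (min_width=18, slack=0)
Line 5: ['are', 'understand'] (min_width=14, slack=4)
Line 6: ['standard', 'leaf', 'and'] (min_width=17, slack=1)
Line 7: ['language', 'vector'] (min_width=15, slack=3)
Line 8: ['silver'] (min_width=6, slack=12)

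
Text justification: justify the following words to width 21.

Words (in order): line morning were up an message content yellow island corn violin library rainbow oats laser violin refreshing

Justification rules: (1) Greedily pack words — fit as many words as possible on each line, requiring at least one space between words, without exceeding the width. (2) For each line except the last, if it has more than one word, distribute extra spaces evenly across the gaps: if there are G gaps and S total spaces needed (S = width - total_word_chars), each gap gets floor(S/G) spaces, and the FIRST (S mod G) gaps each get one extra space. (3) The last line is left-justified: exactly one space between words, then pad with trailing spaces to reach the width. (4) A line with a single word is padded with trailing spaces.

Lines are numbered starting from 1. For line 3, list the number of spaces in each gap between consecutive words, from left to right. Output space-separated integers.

Answer: 3 2

Derivation:
Line 1: ['line', 'morning', 'were', 'up'] (min_width=20, slack=1)
Line 2: ['an', 'message', 'content'] (min_width=18, slack=3)
Line 3: ['yellow', 'island', 'corn'] (min_width=18, slack=3)
Line 4: ['violin', 'library'] (min_width=14, slack=7)
Line 5: ['rainbow', 'oats', 'laser'] (min_width=18, slack=3)
Line 6: ['violin', 'refreshing'] (min_width=17, slack=4)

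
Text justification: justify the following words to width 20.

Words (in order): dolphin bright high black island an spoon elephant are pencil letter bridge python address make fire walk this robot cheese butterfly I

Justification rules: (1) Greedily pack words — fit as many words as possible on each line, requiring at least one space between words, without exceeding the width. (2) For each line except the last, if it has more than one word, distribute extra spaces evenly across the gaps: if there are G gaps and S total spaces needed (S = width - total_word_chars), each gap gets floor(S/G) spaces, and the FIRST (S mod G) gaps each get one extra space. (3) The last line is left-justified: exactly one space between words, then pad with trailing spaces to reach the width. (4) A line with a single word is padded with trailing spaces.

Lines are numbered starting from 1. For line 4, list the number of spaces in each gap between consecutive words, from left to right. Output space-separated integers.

Line 1: ['dolphin', 'bright', 'high'] (min_width=19, slack=1)
Line 2: ['black', 'island', 'an'] (min_width=15, slack=5)
Line 3: ['spoon', 'elephant', 'are'] (min_width=18, slack=2)
Line 4: ['pencil', 'letter', 'bridge'] (min_width=20, slack=0)
Line 5: ['python', 'address', 'make'] (min_width=19, slack=1)
Line 6: ['fire', 'walk', 'this', 'robot'] (min_width=20, slack=0)
Line 7: ['cheese', 'butterfly', 'I'] (min_width=18, slack=2)

Answer: 1 1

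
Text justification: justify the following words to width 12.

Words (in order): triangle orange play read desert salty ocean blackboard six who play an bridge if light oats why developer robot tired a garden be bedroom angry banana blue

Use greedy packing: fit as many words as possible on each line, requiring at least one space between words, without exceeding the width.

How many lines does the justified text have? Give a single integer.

Answer: 15

Derivation:
Line 1: ['triangle'] (min_width=8, slack=4)
Line 2: ['orange', 'play'] (min_width=11, slack=1)
Line 3: ['read', 'desert'] (min_width=11, slack=1)
Line 4: ['salty', 'ocean'] (min_width=11, slack=1)
Line 5: ['blackboard'] (min_width=10, slack=2)
Line 6: ['six', 'who', 'play'] (min_width=12, slack=0)
Line 7: ['an', 'bridge', 'if'] (min_width=12, slack=0)
Line 8: ['light', 'oats'] (min_width=10, slack=2)
Line 9: ['why'] (min_width=3, slack=9)
Line 10: ['developer'] (min_width=9, slack=3)
Line 11: ['robot', 'tired'] (min_width=11, slack=1)
Line 12: ['a', 'garden', 'be'] (min_width=11, slack=1)
Line 13: ['bedroom'] (min_width=7, slack=5)
Line 14: ['angry', 'banana'] (min_width=12, slack=0)
Line 15: ['blue'] (min_width=4, slack=8)
Total lines: 15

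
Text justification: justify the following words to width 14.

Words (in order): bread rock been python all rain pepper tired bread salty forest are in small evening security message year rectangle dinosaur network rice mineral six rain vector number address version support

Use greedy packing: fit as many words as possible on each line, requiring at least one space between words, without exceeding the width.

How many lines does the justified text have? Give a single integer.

Answer: 17

Derivation:
Line 1: ['bread', 'rock'] (min_width=10, slack=4)
Line 2: ['been', 'python'] (min_width=11, slack=3)
Line 3: ['all', 'rain'] (min_width=8, slack=6)
Line 4: ['pepper', 'tired'] (min_width=12, slack=2)
Line 5: ['bread', 'salty'] (min_width=11, slack=3)
Line 6: ['forest', 'are', 'in'] (min_width=13, slack=1)
Line 7: ['small', 'evening'] (min_width=13, slack=1)
Line 8: ['security'] (min_width=8, slack=6)
Line 9: ['message', 'year'] (min_width=12, slack=2)
Line 10: ['rectangle'] (min_width=9, slack=5)
Line 11: ['dinosaur'] (min_width=8, slack=6)
Line 12: ['network', 'rice'] (min_width=12, slack=2)
Line 13: ['mineral', 'six'] (min_width=11, slack=3)
Line 14: ['rain', 'vector'] (min_width=11, slack=3)
Line 15: ['number', 'address'] (min_width=14, slack=0)
Line 16: ['version'] (min_width=7, slack=7)
Line 17: ['support'] (min_width=7, slack=7)
Total lines: 17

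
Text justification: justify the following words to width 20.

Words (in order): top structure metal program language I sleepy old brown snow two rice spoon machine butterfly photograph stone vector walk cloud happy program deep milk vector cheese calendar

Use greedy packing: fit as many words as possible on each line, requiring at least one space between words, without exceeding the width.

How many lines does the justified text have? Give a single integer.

Line 1: ['top', 'structure', 'metal'] (min_width=19, slack=1)
Line 2: ['program', 'language', 'I'] (min_width=18, slack=2)
Line 3: ['sleepy', 'old', 'brown'] (min_width=16, slack=4)
Line 4: ['snow', 'two', 'rice', 'spoon'] (min_width=19, slack=1)
Line 5: ['machine', 'butterfly'] (min_width=17, slack=3)
Line 6: ['photograph', 'stone'] (min_width=16, slack=4)
Line 7: ['vector', 'walk', 'cloud'] (min_width=17, slack=3)
Line 8: ['happy', 'program', 'deep'] (min_width=18, slack=2)
Line 9: ['milk', 'vector', 'cheese'] (min_width=18, slack=2)
Line 10: ['calendar'] (min_width=8, slack=12)
Total lines: 10

Answer: 10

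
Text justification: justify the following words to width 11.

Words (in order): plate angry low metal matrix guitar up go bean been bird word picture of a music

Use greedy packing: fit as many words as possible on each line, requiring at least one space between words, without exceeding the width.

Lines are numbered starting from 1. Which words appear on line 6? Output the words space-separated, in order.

Answer: been bird

Derivation:
Line 1: ['plate', 'angry'] (min_width=11, slack=0)
Line 2: ['low', 'metal'] (min_width=9, slack=2)
Line 3: ['matrix'] (min_width=6, slack=5)
Line 4: ['guitar', 'up'] (min_width=9, slack=2)
Line 5: ['go', 'bean'] (min_width=7, slack=4)
Line 6: ['been', 'bird'] (min_width=9, slack=2)
Line 7: ['word'] (min_width=4, slack=7)
Line 8: ['picture', 'of'] (min_width=10, slack=1)
Line 9: ['a', 'music'] (min_width=7, slack=4)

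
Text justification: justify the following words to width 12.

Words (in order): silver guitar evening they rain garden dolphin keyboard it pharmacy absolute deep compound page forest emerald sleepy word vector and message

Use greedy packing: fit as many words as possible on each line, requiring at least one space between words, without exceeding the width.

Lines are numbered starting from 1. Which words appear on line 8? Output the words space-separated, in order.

Line 1: ['silver'] (min_width=6, slack=6)
Line 2: ['guitar'] (min_width=6, slack=6)
Line 3: ['evening', 'they'] (min_width=12, slack=0)
Line 4: ['rain', 'garden'] (min_width=11, slack=1)
Line 5: ['dolphin'] (min_width=7, slack=5)
Line 6: ['keyboard', 'it'] (min_width=11, slack=1)
Line 7: ['pharmacy'] (min_width=8, slack=4)
Line 8: ['absolute'] (min_width=8, slack=4)
Line 9: ['deep'] (min_width=4, slack=8)
Line 10: ['compound'] (min_width=8, slack=4)
Line 11: ['page', 'forest'] (min_width=11, slack=1)
Line 12: ['emerald'] (min_width=7, slack=5)
Line 13: ['sleepy', 'word'] (min_width=11, slack=1)
Line 14: ['vector', 'and'] (min_width=10, slack=2)
Line 15: ['message'] (min_width=7, slack=5)

Answer: absolute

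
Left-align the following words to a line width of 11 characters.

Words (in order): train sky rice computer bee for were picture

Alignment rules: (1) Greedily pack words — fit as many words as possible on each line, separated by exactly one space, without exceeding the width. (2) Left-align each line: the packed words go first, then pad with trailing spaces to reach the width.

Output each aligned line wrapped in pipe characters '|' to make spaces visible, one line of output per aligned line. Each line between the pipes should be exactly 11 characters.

Answer: |train sky  |
|rice       |
|computer   |
|bee for    |
|were       |
|picture    |

Derivation:
Line 1: ['train', 'sky'] (min_width=9, slack=2)
Line 2: ['rice'] (min_width=4, slack=7)
Line 3: ['computer'] (min_width=8, slack=3)
Line 4: ['bee', 'for'] (min_width=7, slack=4)
Line 5: ['were'] (min_width=4, slack=7)
Line 6: ['picture'] (min_width=7, slack=4)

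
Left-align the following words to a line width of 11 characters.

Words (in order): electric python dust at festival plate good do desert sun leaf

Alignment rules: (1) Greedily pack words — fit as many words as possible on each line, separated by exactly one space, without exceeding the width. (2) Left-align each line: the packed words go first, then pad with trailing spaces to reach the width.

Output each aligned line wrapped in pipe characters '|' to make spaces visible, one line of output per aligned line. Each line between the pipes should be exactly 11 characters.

Line 1: ['electric'] (min_width=8, slack=3)
Line 2: ['python', 'dust'] (min_width=11, slack=0)
Line 3: ['at', 'festival'] (min_width=11, slack=0)
Line 4: ['plate', 'good'] (min_width=10, slack=1)
Line 5: ['do', 'desert'] (min_width=9, slack=2)
Line 6: ['sun', 'leaf'] (min_width=8, slack=3)

Answer: |electric   |
|python dust|
|at festival|
|plate good |
|do desert  |
|sun leaf   |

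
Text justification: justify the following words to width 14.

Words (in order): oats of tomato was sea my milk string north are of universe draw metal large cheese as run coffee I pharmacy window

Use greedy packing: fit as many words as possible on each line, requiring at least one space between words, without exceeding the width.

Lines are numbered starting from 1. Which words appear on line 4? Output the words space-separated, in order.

Answer: north are of

Derivation:
Line 1: ['oats', 'of', 'tomato'] (min_width=14, slack=0)
Line 2: ['was', 'sea', 'my'] (min_width=10, slack=4)
Line 3: ['milk', 'string'] (min_width=11, slack=3)
Line 4: ['north', 'are', 'of'] (min_width=12, slack=2)
Line 5: ['universe', 'draw'] (min_width=13, slack=1)
Line 6: ['metal', 'large'] (min_width=11, slack=3)
Line 7: ['cheese', 'as', 'run'] (min_width=13, slack=1)
Line 8: ['coffee', 'I'] (min_width=8, slack=6)
Line 9: ['pharmacy'] (min_width=8, slack=6)
Line 10: ['window'] (min_width=6, slack=8)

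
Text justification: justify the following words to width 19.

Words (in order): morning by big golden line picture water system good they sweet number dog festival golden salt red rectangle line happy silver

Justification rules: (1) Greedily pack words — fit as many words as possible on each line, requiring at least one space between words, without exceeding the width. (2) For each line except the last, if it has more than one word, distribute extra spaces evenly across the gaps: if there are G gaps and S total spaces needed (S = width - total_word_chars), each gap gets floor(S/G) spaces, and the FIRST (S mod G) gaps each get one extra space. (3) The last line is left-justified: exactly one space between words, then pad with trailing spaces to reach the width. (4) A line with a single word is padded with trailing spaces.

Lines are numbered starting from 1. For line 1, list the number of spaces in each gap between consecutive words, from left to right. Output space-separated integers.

Answer: 4 3

Derivation:
Line 1: ['morning', 'by', 'big'] (min_width=14, slack=5)
Line 2: ['golden', 'line', 'picture'] (min_width=19, slack=0)
Line 3: ['water', 'system', 'good'] (min_width=17, slack=2)
Line 4: ['they', 'sweet', 'number'] (min_width=17, slack=2)
Line 5: ['dog', 'festival', 'golden'] (min_width=19, slack=0)
Line 6: ['salt', 'red', 'rectangle'] (min_width=18, slack=1)
Line 7: ['line', 'happy', 'silver'] (min_width=17, slack=2)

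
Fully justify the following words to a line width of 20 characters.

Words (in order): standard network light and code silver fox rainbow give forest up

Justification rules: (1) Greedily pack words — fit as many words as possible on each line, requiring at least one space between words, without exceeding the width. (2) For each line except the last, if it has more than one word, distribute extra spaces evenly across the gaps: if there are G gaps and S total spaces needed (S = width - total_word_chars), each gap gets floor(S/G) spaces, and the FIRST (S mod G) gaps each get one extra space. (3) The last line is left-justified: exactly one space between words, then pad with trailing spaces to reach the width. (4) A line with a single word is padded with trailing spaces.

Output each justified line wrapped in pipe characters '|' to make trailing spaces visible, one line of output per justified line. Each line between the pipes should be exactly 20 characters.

Answer: |standard     network|
|light    and    code|
|silver  fox  rainbow|
|give forest up      |

Derivation:
Line 1: ['standard', 'network'] (min_width=16, slack=4)
Line 2: ['light', 'and', 'code'] (min_width=14, slack=6)
Line 3: ['silver', 'fox', 'rainbow'] (min_width=18, slack=2)
Line 4: ['give', 'forest', 'up'] (min_width=14, slack=6)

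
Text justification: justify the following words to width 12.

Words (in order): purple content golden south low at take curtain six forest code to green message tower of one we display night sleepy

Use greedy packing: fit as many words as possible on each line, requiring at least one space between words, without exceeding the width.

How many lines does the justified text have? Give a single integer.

Answer: 11

Derivation:
Line 1: ['purple'] (min_width=6, slack=6)
Line 2: ['content'] (min_width=7, slack=5)
Line 3: ['golden', 'south'] (min_width=12, slack=0)
Line 4: ['low', 'at', 'take'] (min_width=11, slack=1)
Line 5: ['curtain', 'six'] (min_width=11, slack=1)
Line 6: ['forest', 'code'] (min_width=11, slack=1)
Line 7: ['to', 'green'] (min_width=8, slack=4)
Line 8: ['message'] (min_width=7, slack=5)
Line 9: ['tower', 'of', 'one'] (min_width=12, slack=0)
Line 10: ['we', 'display'] (min_width=10, slack=2)
Line 11: ['night', 'sleepy'] (min_width=12, slack=0)
Total lines: 11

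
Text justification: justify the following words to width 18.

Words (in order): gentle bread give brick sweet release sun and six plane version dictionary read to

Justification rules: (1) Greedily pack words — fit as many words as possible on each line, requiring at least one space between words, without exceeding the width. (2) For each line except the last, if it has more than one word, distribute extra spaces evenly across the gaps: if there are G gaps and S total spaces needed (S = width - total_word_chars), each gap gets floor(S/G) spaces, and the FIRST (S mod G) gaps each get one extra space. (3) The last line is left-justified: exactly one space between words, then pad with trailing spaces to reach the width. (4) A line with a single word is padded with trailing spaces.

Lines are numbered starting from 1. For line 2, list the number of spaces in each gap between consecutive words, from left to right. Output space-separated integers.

Line 1: ['gentle', 'bread', 'give'] (min_width=17, slack=1)
Line 2: ['brick', 'sweet'] (min_width=11, slack=7)
Line 3: ['release', 'sun', 'and'] (min_width=15, slack=3)
Line 4: ['six', 'plane', 'version'] (min_width=17, slack=1)
Line 5: ['dictionary', 'read', 'to'] (min_width=18, slack=0)

Answer: 8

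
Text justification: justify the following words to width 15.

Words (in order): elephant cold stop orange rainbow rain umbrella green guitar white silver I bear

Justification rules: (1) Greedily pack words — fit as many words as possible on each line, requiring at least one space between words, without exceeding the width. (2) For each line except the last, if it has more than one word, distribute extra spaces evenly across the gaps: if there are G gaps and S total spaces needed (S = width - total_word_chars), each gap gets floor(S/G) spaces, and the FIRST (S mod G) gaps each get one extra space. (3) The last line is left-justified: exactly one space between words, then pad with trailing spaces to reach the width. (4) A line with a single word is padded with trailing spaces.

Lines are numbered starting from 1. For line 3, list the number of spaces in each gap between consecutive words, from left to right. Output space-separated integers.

Line 1: ['elephant', 'cold'] (min_width=13, slack=2)
Line 2: ['stop', 'orange'] (min_width=11, slack=4)
Line 3: ['rainbow', 'rain'] (min_width=12, slack=3)
Line 4: ['umbrella', 'green'] (min_width=14, slack=1)
Line 5: ['guitar', 'white'] (min_width=12, slack=3)
Line 6: ['silver', 'I', 'bear'] (min_width=13, slack=2)

Answer: 4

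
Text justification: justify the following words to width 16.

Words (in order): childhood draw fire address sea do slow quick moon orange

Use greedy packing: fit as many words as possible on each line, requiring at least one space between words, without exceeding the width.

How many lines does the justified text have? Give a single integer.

Answer: 4

Derivation:
Line 1: ['childhood', 'draw'] (min_width=14, slack=2)
Line 2: ['fire', 'address', 'sea'] (min_width=16, slack=0)
Line 3: ['do', 'slow', 'quick'] (min_width=13, slack=3)
Line 4: ['moon', 'orange'] (min_width=11, slack=5)
Total lines: 4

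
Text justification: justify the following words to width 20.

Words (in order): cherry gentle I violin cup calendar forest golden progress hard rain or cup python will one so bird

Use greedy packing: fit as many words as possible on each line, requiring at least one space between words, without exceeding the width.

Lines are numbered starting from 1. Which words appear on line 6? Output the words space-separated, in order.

Line 1: ['cherry', 'gentle', 'I'] (min_width=15, slack=5)
Line 2: ['violin', 'cup', 'calendar'] (min_width=19, slack=1)
Line 3: ['forest', 'golden'] (min_width=13, slack=7)
Line 4: ['progress', 'hard', 'rain'] (min_width=18, slack=2)
Line 5: ['or', 'cup', 'python', 'will'] (min_width=18, slack=2)
Line 6: ['one', 'so', 'bird'] (min_width=11, slack=9)

Answer: one so bird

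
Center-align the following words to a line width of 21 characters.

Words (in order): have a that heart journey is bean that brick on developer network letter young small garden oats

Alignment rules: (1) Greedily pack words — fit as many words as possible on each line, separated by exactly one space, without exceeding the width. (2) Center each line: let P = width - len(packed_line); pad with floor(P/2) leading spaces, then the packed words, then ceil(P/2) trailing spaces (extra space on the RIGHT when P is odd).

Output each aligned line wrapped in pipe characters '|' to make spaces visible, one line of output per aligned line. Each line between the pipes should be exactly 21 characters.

Answer: |  have a that heart  |
|journey is bean that |
| brick on developer  |
|network letter young |
|  small garden oats  |

Derivation:
Line 1: ['have', 'a', 'that', 'heart'] (min_width=17, slack=4)
Line 2: ['journey', 'is', 'bean', 'that'] (min_width=20, slack=1)
Line 3: ['brick', 'on', 'developer'] (min_width=18, slack=3)
Line 4: ['network', 'letter', 'young'] (min_width=20, slack=1)
Line 5: ['small', 'garden', 'oats'] (min_width=17, slack=4)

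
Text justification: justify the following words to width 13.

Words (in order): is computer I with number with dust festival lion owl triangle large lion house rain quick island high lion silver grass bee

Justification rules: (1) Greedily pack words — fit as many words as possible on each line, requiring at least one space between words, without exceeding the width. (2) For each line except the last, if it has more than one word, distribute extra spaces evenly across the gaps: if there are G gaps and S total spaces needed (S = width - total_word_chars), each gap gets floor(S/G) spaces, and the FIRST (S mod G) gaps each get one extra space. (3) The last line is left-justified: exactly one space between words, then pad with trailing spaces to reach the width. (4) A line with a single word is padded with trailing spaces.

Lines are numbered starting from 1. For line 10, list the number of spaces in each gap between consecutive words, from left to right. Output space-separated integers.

Answer: 2

Derivation:
Line 1: ['is', 'computer', 'I'] (min_width=13, slack=0)
Line 2: ['with', 'number'] (min_width=11, slack=2)
Line 3: ['with', 'dust'] (min_width=9, slack=4)
Line 4: ['festival', 'lion'] (min_width=13, slack=0)
Line 5: ['owl', 'triangle'] (min_width=12, slack=1)
Line 6: ['large', 'lion'] (min_width=10, slack=3)
Line 7: ['house', 'rain'] (min_width=10, slack=3)
Line 8: ['quick', 'island'] (min_width=12, slack=1)
Line 9: ['high', 'lion'] (min_width=9, slack=4)
Line 10: ['silver', 'grass'] (min_width=12, slack=1)
Line 11: ['bee'] (min_width=3, slack=10)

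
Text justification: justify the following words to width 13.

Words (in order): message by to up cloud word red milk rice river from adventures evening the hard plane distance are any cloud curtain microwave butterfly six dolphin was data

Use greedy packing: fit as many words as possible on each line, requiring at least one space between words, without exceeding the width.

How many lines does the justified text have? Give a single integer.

Answer: 14

Derivation:
Line 1: ['message', 'by', 'to'] (min_width=13, slack=0)
Line 2: ['up', 'cloud', 'word'] (min_width=13, slack=0)
Line 3: ['red', 'milk', 'rice'] (min_width=13, slack=0)
Line 4: ['river', 'from'] (min_width=10, slack=3)
Line 5: ['adventures'] (min_width=10, slack=3)
Line 6: ['evening', 'the'] (min_width=11, slack=2)
Line 7: ['hard', 'plane'] (min_width=10, slack=3)
Line 8: ['distance', 'are'] (min_width=12, slack=1)
Line 9: ['any', 'cloud'] (min_width=9, slack=4)
Line 10: ['curtain'] (min_width=7, slack=6)
Line 11: ['microwave'] (min_width=9, slack=4)
Line 12: ['butterfly', 'six'] (min_width=13, slack=0)
Line 13: ['dolphin', 'was'] (min_width=11, slack=2)
Line 14: ['data'] (min_width=4, slack=9)
Total lines: 14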